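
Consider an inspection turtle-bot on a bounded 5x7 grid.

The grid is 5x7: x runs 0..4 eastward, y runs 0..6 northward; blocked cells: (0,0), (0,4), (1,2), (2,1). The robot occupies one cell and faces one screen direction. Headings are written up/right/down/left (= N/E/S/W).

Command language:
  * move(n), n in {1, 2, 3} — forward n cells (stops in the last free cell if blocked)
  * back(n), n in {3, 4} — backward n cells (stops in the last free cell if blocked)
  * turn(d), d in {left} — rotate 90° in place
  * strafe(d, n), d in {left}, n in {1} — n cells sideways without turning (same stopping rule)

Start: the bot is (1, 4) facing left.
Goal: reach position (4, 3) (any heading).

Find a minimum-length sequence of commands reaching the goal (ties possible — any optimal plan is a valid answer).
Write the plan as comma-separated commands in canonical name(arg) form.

back(4), strafe(left, 1)

begin: (1, 4) facing left
1. back(4) → (4, 4) facing left
2. strafe(left, 1) → (4, 3) facing left
minimal: 2 command(s), checked below 2.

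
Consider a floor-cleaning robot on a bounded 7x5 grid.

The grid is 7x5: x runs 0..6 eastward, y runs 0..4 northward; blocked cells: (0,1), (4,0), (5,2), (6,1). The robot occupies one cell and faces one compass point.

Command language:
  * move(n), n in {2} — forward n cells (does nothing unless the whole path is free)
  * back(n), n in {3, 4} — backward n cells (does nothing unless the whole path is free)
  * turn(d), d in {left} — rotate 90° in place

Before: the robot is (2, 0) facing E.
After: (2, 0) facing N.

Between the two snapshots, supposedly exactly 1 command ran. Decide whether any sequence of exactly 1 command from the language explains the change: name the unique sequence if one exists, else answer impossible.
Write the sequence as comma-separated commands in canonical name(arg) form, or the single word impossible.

turn(left)

key: parked at (2,0) the whole time — nothing moves the robot
initial: (2, 0) facing E
t=1 turn(left) ⇒ (2, 0) facing N
uniquely the one of 4 1-step routes that fits.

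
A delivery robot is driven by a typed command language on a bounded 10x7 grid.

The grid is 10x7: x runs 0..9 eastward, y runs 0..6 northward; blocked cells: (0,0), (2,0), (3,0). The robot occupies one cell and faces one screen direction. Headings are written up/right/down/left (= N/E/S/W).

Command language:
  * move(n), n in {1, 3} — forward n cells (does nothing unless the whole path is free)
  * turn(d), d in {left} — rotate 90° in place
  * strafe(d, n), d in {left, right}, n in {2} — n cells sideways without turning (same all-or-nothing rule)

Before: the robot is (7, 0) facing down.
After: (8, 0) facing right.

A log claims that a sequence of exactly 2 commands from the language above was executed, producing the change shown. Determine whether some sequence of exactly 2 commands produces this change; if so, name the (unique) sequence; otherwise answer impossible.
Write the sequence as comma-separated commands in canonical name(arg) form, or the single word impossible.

turn(left), move(1)

key: cell and facing (now E) both changed — the 2 commands mix motion and turning
initial: (7, 0) facing down
t=1 turn(left) ⇒ (7, 0) facing right
t=2 move(1) ⇒ (8, 0) facing right
no other 2-command option fits: unique.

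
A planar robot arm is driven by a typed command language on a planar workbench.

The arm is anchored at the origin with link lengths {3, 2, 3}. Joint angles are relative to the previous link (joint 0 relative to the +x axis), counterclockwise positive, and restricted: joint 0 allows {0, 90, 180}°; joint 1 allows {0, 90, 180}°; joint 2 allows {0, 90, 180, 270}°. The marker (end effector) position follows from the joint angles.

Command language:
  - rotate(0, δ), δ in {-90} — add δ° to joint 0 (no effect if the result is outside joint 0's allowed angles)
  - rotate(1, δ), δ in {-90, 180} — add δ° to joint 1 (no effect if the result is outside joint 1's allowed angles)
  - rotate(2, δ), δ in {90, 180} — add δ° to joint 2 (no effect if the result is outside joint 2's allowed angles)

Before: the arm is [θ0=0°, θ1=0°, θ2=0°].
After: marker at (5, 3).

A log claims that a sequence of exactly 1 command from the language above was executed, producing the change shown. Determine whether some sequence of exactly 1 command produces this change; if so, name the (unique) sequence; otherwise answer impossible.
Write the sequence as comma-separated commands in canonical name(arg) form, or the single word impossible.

t0: [θ0=0°, θ1=0°, θ2=0°]
[1] after rotate(2, 90): [θ0=0°, θ1=0°, θ2=90°]
no rival 1-sequence matches.

rotate(2, 90)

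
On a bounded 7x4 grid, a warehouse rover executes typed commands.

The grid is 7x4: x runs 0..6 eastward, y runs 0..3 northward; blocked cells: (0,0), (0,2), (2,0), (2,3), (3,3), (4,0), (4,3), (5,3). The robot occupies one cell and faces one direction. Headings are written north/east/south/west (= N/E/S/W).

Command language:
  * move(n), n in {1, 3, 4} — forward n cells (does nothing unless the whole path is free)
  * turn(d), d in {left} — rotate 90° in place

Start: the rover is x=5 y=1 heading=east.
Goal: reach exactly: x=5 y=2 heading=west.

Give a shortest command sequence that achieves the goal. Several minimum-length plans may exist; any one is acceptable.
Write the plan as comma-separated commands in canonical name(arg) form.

start: x=5 y=1 heading=east
t=1 turn(left) ⇒ x=5 y=1 heading=north
t=2 move(1) ⇒ x=5 y=2 heading=north
t=3 turn(left) ⇒ x=5 y=2 heading=west
no 2-step plan works, so 3 is optimal.

turn(left), move(1), turn(left)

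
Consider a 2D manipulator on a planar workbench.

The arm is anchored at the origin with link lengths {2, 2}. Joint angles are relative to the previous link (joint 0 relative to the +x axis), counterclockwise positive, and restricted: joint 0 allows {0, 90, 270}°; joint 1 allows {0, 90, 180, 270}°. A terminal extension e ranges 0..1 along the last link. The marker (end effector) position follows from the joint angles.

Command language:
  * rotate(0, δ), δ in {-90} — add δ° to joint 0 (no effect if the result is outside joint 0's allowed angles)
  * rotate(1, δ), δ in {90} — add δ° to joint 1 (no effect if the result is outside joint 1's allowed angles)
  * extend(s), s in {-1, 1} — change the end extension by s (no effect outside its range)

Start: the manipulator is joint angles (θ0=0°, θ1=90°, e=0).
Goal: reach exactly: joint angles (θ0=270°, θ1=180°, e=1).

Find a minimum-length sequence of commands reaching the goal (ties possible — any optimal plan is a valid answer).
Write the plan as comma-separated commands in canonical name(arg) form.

from: joint angles (θ0=0°, θ1=90°, e=0)
t=1 rotate(1, 90) ⇒ joint angles (θ0=0°, θ1=180°, e=0)
t=2 rotate(0, -90) ⇒ joint angles (θ0=270°, θ1=180°, e=0)
t=3 extend(1) ⇒ joint angles (θ0=270°, θ1=180°, e=1)
shorter routes all fall short; 3 is best.

rotate(1, 90), rotate(0, -90), extend(1)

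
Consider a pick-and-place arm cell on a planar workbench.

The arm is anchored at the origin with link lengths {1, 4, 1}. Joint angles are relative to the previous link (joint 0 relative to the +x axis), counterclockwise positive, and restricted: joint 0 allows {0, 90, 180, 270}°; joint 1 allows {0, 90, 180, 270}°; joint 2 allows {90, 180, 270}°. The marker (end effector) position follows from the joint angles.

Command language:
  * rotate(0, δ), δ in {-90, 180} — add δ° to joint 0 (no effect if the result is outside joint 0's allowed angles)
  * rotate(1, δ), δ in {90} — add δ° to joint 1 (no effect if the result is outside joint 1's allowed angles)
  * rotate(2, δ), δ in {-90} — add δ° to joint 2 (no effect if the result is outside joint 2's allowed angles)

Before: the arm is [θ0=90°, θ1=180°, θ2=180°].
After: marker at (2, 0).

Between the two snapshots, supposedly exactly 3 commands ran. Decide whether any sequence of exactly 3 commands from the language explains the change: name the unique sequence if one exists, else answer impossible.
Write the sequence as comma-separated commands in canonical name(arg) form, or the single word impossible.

rotate(0, -90), rotate(0, -90), rotate(0, -90)

t0: [θ0=90°, θ1=180°, θ2=180°]
1. rotate(0, -90) → [θ0=0°, θ1=180°, θ2=180°]
2. rotate(0, -90) → [θ0=270°, θ1=180°, θ2=180°]
3. rotate(0, -90) → [θ0=180°, θ1=180°, θ2=180°]
no rival 3-sequence matches.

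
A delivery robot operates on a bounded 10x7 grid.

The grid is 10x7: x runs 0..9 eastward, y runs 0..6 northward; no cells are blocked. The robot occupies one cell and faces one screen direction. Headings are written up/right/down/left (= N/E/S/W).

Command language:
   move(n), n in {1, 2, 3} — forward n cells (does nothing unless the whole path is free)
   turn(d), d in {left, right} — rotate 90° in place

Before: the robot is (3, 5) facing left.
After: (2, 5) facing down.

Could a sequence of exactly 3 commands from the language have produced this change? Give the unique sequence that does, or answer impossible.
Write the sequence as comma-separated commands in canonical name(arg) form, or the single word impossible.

move(1), move(3), turn(left)

key: move(3) would leave the grid, so it does nothing
start: (3, 5) facing left
[1] after move(1): (2, 5) facing left
[2] after move(3): (2, 5) facing left
[3] after turn(left): (2, 5) facing down
no rival 3-sequence matches.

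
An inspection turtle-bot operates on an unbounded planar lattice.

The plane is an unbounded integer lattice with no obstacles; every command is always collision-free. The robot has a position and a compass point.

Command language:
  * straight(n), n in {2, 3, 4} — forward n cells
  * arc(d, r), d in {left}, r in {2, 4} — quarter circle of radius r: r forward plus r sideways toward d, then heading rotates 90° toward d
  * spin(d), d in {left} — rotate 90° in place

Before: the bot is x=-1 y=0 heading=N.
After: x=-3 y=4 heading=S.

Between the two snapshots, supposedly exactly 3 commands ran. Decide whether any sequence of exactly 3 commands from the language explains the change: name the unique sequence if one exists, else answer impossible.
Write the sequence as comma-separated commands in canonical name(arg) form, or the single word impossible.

key: position moved to (-3,4) AND the heading swung to S — translation plus rotation needed
start: x=-1 y=0 heading=N
step 1 (straight(2)): x=-1 y=2 heading=N
step 2 (arc(left, 2)): x=-3 y=4 heading=W
step 3 (spin(left)): x=-3 y=4 heading=S
all 216 alternatives checked — unique.

straight(2), arc(left, 2), spin(left)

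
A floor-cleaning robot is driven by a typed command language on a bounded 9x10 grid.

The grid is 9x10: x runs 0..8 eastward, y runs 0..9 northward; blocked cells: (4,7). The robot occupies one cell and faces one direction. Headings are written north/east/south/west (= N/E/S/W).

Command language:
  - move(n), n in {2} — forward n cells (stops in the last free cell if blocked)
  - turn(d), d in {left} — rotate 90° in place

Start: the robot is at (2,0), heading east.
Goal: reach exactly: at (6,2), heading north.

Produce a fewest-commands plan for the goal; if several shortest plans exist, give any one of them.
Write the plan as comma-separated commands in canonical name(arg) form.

move(2), move(2), turn(left), move(2)

t0: at (2,0), heading east
1. move(2) → at (4,0), heading east
2. move(2) → at (6,0), heading east
3. turn(left) → at (6,0), heading north
4. move(2) → at (6,2), heading north
nothing shorter than 4 reaches the goal.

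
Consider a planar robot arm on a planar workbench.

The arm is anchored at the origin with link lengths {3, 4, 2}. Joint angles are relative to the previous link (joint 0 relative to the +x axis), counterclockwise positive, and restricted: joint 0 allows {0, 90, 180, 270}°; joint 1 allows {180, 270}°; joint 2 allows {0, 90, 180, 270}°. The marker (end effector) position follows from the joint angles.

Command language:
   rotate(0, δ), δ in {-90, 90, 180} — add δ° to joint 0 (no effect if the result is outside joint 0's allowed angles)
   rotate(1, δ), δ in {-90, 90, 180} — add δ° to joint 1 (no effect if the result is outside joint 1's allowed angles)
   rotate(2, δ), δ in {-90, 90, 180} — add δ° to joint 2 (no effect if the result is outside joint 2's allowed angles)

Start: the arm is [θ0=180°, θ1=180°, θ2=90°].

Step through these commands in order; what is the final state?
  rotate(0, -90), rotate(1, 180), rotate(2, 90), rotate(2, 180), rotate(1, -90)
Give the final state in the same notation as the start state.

t0: [θ0=180°, θ1=180°, θ2=90°]
t=1 rotate(0, -90) ⇒ [θ0=90°, θ1=180°, θ2=90°]
t=2 rotate(1, 180) ⇒ [θ0=90°, θ1=180°, θ2=90°]
t=3 rotate(2, 90) ⇒ [θ0=90°, θ1=180°, θ2=180°]
t=4 rotate(2, 180) ⇒ [θ0=90°, θ1=180°, θ2=0°]
t=5 rotate(1, -90) ⇒ [θ0=90°, θ1=180°, θ2=0°]

[θ0=90°, θ1=180°, θ2=0°]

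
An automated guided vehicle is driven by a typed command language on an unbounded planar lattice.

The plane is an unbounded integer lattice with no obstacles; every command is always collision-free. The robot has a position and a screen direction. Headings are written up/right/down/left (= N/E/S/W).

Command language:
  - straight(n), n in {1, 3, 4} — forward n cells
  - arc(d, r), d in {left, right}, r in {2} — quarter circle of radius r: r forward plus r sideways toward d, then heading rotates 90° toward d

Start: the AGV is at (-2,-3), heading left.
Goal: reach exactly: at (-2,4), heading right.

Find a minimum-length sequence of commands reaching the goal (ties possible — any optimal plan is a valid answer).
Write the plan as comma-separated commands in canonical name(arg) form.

initial: at (-2,-3), heading left
t=1 arc(right, 2) ⇒ at (-4,-1), heading up
t=2 straight(3) ⇒ at (-4,2), heading up
t=3 arc(right, 2) ⇒ at (-2,4), heading right
no 2-step plan works, so 3 is optimal.

arc(right, 2), straight(3), arc(right, 2)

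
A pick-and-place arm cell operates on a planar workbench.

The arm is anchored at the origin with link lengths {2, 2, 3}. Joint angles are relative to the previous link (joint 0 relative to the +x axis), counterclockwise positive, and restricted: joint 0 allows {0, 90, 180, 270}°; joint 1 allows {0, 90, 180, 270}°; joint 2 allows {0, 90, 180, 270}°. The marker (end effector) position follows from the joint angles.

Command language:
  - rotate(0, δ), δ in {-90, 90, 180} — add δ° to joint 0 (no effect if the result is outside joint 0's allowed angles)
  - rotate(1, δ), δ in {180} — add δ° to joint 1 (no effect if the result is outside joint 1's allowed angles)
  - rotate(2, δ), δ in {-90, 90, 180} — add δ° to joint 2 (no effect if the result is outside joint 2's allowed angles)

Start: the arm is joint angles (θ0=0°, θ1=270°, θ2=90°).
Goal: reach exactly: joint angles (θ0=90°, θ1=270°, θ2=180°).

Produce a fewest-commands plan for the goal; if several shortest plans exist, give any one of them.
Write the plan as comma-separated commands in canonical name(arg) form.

rotate(0, 90), rotate(2, 90)

start: joint angles (θ0=0°, θ1=270°, θ2=90°)
[1] after rotate(0, 90): joint angles (θ0=90°, θ1=270°, θ2=90°)
[2] after rotate(2, 90): joint angles (θ0=90°, θ1=270°, θ2=180°)
minimal: 2 command(s), checked below 2.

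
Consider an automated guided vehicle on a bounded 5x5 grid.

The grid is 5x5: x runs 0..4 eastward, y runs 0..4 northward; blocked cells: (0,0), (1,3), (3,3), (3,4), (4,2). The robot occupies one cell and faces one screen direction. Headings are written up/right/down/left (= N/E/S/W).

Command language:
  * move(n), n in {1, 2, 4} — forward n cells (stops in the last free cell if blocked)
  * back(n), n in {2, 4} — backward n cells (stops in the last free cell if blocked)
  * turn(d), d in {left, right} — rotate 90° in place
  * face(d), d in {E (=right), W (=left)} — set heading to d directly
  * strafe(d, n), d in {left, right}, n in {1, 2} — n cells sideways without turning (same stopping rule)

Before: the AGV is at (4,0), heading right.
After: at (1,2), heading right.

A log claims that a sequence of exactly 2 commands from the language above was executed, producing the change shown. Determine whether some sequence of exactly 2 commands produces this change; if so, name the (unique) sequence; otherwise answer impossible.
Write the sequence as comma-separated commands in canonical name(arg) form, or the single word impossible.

back(4), strafe(left, 2)

key: still facing E at the end — nothing in the sequence rotates
start: at (4,0), heading right
1. back(4) → at (1,0), heading right
2. strafe(left, 2) → at (1,2), heading right
uniquely the one of 169 2-step routes that fits.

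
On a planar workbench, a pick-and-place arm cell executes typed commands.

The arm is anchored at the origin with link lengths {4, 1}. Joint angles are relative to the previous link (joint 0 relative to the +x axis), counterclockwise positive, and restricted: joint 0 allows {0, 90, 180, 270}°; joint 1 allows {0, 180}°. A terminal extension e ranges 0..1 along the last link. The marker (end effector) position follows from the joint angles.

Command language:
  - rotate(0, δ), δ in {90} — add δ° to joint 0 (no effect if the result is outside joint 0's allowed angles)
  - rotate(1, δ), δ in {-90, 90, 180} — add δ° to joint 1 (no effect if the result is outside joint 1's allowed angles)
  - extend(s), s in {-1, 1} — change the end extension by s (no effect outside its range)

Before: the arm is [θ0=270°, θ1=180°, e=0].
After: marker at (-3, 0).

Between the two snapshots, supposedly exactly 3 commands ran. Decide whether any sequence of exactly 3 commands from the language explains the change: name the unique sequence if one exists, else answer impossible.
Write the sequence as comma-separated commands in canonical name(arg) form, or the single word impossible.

rotate(0, 90), rotate(0, 90), rotate(0, 90)

start: [θ0=270°, θ1=180°, e=0]
[1] after rotate(0, 90): [θ0=0°, θ1=180°, e=0]
[2] after rotate(0, 90): [θ0=90°, θ1=180°, e=0]
[3] after rotate(0, 90): [θ0=180°, θ1=180°, e=0]
no rival 3-sequence matches.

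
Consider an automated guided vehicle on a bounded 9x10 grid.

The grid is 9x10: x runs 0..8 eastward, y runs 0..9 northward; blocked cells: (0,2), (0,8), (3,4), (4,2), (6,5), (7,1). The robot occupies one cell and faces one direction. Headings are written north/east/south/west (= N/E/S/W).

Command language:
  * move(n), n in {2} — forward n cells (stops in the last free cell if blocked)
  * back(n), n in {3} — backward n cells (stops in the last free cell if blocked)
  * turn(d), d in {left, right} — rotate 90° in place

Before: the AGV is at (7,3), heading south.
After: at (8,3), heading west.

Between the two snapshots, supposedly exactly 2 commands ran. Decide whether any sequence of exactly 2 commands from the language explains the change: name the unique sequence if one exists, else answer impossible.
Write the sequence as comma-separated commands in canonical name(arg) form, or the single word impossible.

key: cell and facing (now W) both changed — the 2 commands mix motion and turning
start: at (7,3), heading south
t=1 turn(right) ⇒ at (7,3), heading west
t=2 back(3) ⇒ at (8,3), heading west
all 16 alternatives checked — unique.

turn(right), back(3)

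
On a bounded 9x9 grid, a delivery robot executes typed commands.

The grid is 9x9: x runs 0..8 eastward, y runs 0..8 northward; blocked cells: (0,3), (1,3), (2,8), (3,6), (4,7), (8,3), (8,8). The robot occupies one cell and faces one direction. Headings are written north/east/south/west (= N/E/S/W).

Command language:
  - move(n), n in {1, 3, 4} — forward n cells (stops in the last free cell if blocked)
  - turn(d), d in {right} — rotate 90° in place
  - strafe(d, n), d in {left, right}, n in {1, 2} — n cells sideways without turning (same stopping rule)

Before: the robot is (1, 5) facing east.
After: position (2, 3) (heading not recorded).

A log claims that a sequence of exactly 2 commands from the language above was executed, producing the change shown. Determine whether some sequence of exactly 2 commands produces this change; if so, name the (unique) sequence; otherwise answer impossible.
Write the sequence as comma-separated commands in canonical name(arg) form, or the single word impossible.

move(1), strafe(right, 2)

key: running strafe(right, 2) before move(1) would end elsewhere — order is forced
begin: (1, 5) facing east
step 1 (move(1)): (2, 5) facing east
step 2 (strafe(right, 2)): (2, 3) facing east
no rival 2-sequence matches.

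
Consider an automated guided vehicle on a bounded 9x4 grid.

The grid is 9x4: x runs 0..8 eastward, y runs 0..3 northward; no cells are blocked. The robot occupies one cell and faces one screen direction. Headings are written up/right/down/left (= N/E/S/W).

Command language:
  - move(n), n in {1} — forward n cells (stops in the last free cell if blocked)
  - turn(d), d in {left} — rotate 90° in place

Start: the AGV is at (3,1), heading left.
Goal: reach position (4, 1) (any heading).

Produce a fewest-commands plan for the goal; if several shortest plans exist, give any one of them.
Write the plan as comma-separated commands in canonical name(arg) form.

turn(left), turn(left), move(1)

begin: at (3,1), heading left
[1] after turn(left): at (3,1), heading down
[2] after turn(left): at (3,1), heading right
[3] after move(1): at (4,1), heading right
minimal: 3 command(s), checked below 3.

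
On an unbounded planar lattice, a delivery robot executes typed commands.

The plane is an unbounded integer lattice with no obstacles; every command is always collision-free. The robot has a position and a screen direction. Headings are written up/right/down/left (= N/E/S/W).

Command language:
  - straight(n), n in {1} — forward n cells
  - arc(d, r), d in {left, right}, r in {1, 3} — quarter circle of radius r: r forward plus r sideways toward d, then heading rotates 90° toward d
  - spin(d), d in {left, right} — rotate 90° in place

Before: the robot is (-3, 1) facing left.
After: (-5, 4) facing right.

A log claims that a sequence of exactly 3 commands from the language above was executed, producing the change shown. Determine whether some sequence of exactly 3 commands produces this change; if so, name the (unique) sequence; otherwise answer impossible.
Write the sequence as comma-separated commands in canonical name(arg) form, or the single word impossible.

key: running straight(1) before arc(right, 3) would end elsewhere — order is forced
from: (-3, 1) facing left
t=1 arc(right, 3) ⇒ (-6, 4) facing up
t=2 spin(right) ⇒ (-6, 4) facing right
t=3 straight(1) ⇒ (-5, 4) facing right
uniquely the one of 343 3-step routes that fits.

arc(right, 3), spin(right), straight(1)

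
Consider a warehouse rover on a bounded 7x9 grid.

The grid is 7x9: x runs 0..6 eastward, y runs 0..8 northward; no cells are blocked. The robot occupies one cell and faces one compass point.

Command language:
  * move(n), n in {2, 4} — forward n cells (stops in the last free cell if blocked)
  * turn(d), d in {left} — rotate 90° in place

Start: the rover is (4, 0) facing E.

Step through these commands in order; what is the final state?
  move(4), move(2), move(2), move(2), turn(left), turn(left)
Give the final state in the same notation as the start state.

begin: (4, 0) facing E
t=1 move(4) ⇒ (6, 0) facing E
t=2 move(2) ⇒ (6, 0) facing E
t=3 move(2) ⇒ (6, 0) facing E
t=4 move(2) ⇒ (6, 0) facing E
t=5 turn(left) ⇒ (6, 0) facing N
t=6 turn(left) ⇒ (6, 0) facing W

(6, 0) facing W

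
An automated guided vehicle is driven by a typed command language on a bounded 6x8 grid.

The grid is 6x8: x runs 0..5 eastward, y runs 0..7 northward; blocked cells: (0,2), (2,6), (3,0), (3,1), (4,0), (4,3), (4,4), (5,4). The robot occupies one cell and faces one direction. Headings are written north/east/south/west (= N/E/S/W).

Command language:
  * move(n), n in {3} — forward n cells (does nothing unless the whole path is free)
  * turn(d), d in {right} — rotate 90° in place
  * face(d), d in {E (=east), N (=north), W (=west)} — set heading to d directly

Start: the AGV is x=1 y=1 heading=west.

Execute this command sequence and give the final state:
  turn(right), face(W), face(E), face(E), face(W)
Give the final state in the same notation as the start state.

x=1 y=1 heading=west

start: x=1 y=1 heading=west
[1] after turn(right): x=1 y=1 heading=north
[2] after face(W): x=1 y=1 heading=west
[3] after face(E): x=1 y=1 heading=east
[4] after face(E): x=1 y=1 heading=east
[5] after face(W): x=1 y=1 heading=west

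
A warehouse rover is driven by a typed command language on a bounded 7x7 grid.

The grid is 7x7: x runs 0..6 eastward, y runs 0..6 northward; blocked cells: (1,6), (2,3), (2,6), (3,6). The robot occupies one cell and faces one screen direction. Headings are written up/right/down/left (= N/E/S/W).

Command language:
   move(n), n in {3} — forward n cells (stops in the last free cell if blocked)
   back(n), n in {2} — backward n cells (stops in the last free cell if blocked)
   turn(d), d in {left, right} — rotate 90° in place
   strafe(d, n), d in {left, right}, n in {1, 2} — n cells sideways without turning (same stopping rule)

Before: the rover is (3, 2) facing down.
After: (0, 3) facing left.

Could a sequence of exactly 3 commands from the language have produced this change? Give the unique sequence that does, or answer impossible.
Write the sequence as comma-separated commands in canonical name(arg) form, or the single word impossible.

turn(right), move(3), strafe(right, 1)

key: cell and facing (now W) both changed — the 3 commands mix motion and turning
t0: (3, 2) facing down
t=1 turn(right) ⇒ (3, 2) facing left
t=2 move(3) ⇒ (0, 2) facing left
t=3 strafe(right, 1) ⇒ (0, 3) facing left
all 512 alternatives checked — unique.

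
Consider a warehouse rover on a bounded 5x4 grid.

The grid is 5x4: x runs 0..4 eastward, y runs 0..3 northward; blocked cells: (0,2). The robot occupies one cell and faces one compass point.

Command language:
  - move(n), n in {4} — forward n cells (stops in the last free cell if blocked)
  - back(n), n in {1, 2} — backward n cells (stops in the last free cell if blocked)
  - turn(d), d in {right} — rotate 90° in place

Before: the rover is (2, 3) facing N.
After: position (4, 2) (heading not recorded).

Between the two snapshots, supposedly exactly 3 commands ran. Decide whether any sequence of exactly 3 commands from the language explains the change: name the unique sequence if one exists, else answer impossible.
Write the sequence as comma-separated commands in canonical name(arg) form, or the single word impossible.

back(1), turn(right), move(4)

key: order matters: swapping back(1) and move(4) lands elsewhere
begin: (2, 3) facing N
t=1 back(1) ⇒ (2, 2) facing N
t=2 turn(right) ⇒ (2, 2) facing E
t=3 move(4) ⇒ (4, 2) facing E
uniquely the one of 64 3-step routes that fits.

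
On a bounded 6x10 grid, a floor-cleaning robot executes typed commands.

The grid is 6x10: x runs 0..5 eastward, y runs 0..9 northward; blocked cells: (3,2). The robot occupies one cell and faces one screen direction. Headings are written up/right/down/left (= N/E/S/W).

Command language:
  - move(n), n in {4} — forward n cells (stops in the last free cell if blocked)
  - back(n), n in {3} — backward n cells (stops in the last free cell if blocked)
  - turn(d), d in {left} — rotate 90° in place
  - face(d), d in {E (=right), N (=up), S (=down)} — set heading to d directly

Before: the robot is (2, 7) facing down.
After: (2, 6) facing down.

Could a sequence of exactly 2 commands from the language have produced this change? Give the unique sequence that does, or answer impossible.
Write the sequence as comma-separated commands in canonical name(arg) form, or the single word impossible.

move(4), back(3)

key: heading stays S — no command in the sequence turns
t0: (2, 7) facing down
[1] after move(4): (2, 3) facing down
[2] after back(3): (2, 6) facing down
no other 2-command option fits: unique.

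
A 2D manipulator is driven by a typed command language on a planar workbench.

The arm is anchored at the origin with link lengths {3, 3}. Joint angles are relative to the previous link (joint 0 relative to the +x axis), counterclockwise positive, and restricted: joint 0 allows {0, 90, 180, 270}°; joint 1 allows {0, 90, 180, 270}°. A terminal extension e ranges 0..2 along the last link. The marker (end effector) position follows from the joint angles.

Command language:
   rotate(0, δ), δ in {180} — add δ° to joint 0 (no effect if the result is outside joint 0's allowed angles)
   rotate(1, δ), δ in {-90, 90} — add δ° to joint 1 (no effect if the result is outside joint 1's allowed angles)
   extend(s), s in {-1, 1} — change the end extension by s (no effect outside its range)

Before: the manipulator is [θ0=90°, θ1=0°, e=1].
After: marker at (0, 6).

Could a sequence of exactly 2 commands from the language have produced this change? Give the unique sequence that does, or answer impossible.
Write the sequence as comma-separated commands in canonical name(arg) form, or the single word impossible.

t0: [θ0=90°, θ1=0°, e=1]
step 1 (extend(-1)): [θ0=90°, θ1=0°, e=0]
step 2 (extend(-1)): [θ0=90°, θ1=0°, e=0]
no rival 2-sequence matches.

extend(-1), extend(-1)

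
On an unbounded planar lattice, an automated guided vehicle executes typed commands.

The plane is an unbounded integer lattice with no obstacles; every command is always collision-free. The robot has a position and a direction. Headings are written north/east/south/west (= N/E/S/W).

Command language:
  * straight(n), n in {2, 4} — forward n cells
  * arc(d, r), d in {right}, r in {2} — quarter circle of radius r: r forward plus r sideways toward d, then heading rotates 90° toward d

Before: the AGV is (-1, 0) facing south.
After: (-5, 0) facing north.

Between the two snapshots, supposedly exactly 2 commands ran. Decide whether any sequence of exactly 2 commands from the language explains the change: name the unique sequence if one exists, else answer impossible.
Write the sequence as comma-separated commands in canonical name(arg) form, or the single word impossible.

arc(right, 2), arc(right, 2)

key: position moved to (-5,0) AND the heading swung to N — translation plus rotation needed
from: (-1, 0) facing south
[1] after arc(right, 2): (-3, -2) facing west
[2] after arc(right, 2): (-5, 0) facing north
no other 2-command option fits: unique.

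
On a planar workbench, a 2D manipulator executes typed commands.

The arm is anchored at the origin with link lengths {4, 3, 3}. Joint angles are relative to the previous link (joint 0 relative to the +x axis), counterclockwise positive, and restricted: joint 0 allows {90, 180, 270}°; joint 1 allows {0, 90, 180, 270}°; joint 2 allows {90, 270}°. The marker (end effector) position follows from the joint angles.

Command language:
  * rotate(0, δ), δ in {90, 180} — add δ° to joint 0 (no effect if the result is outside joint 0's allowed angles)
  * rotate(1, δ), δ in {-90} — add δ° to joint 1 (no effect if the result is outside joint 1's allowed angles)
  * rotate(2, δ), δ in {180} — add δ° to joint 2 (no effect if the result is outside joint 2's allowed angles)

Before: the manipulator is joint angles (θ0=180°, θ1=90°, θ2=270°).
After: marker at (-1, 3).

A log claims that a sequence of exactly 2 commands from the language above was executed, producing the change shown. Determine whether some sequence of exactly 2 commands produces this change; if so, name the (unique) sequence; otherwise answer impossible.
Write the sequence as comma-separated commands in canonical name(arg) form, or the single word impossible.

start: joint angles (θ0=180°, θ1=90°, θ2=270°)
1. rotate(1, -90) → joint angles (θ0=180°, θ1=0°, θ2=270°)
2. rotate(1, -90) → joint angles (θ0=180°, θ1=270°, θ2=270°)
no other 2-command option fits: unique.

rotate(1, -90), rotate(1, -90)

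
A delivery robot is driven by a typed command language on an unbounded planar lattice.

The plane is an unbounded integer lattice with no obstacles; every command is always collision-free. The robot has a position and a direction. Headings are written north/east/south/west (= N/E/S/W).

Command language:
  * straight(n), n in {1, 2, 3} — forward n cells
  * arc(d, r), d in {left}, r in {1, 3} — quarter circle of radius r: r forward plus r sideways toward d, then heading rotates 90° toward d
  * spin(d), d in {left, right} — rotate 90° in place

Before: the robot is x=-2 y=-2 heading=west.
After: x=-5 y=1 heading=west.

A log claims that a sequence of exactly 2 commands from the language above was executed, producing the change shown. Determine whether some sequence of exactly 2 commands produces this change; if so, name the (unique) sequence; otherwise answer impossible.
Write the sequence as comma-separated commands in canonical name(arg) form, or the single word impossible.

key: still facing W at the end — net rotation zero over 2 steps
from: x=-2 y=-2 heading=west
1. spin(right) → x=-2 y=-2 heading=north
2. arc(left, 3) → x=-5 y=1 heading=west
all 49 alternatives checked — unique.

spin(right), arc(left, 3)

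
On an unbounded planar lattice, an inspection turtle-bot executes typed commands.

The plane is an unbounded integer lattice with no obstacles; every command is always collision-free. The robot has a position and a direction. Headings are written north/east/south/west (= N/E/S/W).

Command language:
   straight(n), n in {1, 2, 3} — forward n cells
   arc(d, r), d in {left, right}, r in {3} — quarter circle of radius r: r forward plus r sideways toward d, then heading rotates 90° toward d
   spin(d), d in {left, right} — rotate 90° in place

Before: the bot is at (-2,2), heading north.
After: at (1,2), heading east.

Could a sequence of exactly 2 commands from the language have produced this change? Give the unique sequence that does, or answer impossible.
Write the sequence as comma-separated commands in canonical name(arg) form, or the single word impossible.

key: cell and facing (now E) both changed — the 2 commands mix motion and turning
start: at (-2,2), heading north
1. spin(right) → at (-2,2), heading east
2. straight(3) → at (1,2), heading east
all 49 alternatives checked — unique.

spin(right), straight(3)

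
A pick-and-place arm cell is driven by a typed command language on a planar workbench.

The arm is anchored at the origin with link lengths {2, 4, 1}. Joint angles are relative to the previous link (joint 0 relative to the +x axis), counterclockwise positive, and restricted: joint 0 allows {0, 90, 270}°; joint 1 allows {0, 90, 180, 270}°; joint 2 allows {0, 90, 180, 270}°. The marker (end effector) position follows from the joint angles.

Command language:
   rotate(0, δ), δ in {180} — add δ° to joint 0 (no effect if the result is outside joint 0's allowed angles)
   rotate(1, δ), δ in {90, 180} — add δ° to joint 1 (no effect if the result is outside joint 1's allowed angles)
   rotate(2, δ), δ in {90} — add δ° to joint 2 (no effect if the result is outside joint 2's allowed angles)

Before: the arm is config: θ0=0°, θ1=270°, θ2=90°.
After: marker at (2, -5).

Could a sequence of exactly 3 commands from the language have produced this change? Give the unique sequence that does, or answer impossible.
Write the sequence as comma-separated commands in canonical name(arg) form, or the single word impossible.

rotate(2, 90), rotate(2, 90), rotate(2, 90)

from: config: θ0=0°, θ1=270°, θ2=90°
[1] after rotate(2, 90): config: θ0=0°, θ1=270°, θ2=180°
[2] after rotate(2, 90): config: θ0=0°, θ1=270°, θ2=270°
[3] after rotate(2, 90): config: θ0=0°, θ1=270°, θ2=0°
no other 3-command option fits: unique.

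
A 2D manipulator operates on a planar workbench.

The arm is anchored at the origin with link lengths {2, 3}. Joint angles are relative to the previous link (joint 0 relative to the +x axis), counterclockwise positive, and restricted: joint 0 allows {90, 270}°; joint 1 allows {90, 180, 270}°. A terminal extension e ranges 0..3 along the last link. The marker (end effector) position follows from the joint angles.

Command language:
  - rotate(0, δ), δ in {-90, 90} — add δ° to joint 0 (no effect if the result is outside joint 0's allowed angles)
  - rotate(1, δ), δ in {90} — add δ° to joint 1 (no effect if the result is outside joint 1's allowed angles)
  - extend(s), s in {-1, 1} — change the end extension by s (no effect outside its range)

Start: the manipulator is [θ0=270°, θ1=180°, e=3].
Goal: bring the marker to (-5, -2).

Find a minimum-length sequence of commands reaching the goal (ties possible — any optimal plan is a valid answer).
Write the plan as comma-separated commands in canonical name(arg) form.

rotate(1, 90), extend(-1)

initial: [θ0=270°, θ1=180°, e=3]
[1] after rotate(1, 90): [θ0=270°, θ1=270°, e=3]
[2] after extend(-1): [θ0=270°, θ1=270°, e=2]
nothing shorter than 2 reaches the goal.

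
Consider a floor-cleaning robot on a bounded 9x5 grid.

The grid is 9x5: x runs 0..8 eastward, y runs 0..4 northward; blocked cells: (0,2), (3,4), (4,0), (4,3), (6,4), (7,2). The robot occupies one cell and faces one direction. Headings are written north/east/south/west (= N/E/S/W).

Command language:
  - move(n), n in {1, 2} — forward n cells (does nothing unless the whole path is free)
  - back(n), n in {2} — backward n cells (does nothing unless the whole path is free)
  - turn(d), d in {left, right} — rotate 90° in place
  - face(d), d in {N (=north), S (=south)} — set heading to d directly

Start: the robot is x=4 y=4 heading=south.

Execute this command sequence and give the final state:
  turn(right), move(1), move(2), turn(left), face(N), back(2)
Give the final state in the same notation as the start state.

t0: x=4 y=4 heading=south
[1] after turn(right): x=4 y=4 heading=west
[2] after move(1): x=4 y=4 heading=west
[3] after move(2): x=4 y=4 heading=west
[4] after turn(left): x=4 y=4 heading=south
[5] after face(N): x=4 y=4 heading=north
[6] after back(2): x=4 y=4 heading=north

x=4 y=4 heading=north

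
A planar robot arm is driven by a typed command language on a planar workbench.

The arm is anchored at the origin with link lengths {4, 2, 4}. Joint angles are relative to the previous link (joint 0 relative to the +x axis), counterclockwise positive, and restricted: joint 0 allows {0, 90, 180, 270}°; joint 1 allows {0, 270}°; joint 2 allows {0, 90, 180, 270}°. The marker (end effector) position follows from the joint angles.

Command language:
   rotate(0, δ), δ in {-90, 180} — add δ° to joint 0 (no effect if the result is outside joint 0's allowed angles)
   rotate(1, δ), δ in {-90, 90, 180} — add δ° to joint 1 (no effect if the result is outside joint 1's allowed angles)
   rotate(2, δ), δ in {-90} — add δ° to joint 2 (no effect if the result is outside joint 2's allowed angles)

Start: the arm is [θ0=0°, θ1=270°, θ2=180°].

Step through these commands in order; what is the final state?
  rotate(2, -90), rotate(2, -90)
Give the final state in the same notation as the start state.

[θ0=0°, θ1=270°, θ2=0°]

begin: [θ0=0°, θ1=270°, θ2=180°]
1. rotate(2, -90) → [θ0=0°, θ1=270°, θ2=90°]
2. rotate(2, -90) → [θ0=0°, θ1=270°, θ2=0°]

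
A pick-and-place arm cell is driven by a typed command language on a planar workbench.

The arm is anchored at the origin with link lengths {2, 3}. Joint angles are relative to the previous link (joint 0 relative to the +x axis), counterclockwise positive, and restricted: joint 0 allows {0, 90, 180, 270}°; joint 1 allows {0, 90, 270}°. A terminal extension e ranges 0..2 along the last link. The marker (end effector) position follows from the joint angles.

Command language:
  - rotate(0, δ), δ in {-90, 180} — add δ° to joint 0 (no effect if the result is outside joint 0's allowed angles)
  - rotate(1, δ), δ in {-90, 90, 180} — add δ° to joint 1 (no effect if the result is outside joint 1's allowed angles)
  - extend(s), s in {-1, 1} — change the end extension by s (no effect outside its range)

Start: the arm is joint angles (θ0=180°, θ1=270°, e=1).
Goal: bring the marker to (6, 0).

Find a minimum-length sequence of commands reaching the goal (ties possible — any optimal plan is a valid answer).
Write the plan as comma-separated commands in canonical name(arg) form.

rotate(1, 90), rotate(0, 180)

start: joint angles (θ0=180°, θ1=270°, e=1)
1. rotate(1, 90) → joint angles (θ0=180°, θ1=0°, e=1)
2. rotate(0, 180) → joint angles (θ0=0°, θ1=0°, e=1)
shorter routes all fall short; 2 is best.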